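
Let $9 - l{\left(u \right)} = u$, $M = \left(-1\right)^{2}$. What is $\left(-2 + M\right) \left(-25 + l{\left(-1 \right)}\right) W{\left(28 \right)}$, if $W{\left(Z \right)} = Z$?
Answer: $420$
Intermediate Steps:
$M = 1$
$l{\left(u \right)} = 9 - u$
$\left(-2 + M\right) \left(-25 + l{\left(-1 \right)}\right) W{\left(28 \right)} = \left(-2 + 1\right) \left(-25 + \left(9 - -1\right)\right) 28 = - (-25 + \left(9 + 1\right)) 28 = - (-25 + 10) 28 = \left(-1\right) \left(-15\right) 28 = 15 \cdot 28 = 420$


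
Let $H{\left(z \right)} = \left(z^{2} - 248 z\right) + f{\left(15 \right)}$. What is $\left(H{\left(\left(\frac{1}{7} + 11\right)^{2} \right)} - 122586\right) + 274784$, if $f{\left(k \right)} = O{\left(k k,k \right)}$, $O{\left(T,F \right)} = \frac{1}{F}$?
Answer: $\frac{4927647691}{36015} \approx 1.3682 \cdot 10^{5}$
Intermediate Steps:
$f{\left(k \right)} = \frac{1}{k}$
$H{\left(z \right)} = \frac{1}{15} + z^{2} - 248 z$ ($H{\left(z \right)} = \left(z^{2} - 248 z\right) + \frac{1}{15} = \frac{1}{15} + z^{2} - 248 z$)
$\left(H{\left(\left(\frac{1}{7} + 11\right)^{2} \right)} - 122586\right) + 274784 = \left(\left(\frac{1}{15} + \left(\left(\frac{1}{7} + 11\right)^{2}\right)^{2} - 248 \left(\frac{1}{7} + 11\right)^{2}\right) - 122586\right) + 274784 = \left(\left(\frac{1}{15} + \left(\left(\frac{78}{7}\right)^{2}\right)^{2} - 248 \left(\frac{78}{7}\right)^{2}\right) - 122586\right) + 274784 = \left(\left(\frac{1}{15} + \left(\frac{6084}{49}\right)^{2} - \frac{1508832}{49}\right) - 122586\right) + 274784 = \left(\left(\frac{1}{15} + \frac{37015056}{2401} - \frac{1508832}{49}\right) - 122586\right) + 274784 = \left(- \frac{553763279}{36015} - 122586\right) + 274784 = - \frac{4968698069}{36015} + 274784 = \frac{4927647691}{36015}$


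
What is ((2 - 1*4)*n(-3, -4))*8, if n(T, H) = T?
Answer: 48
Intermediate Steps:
((2 - 1*4)*n(-3, -4))*8 = ((2 - 1*4)*(-3))*8 = ((2 - 4)*(-3))*8 = -2*(-3)*8 = 6*8 = 48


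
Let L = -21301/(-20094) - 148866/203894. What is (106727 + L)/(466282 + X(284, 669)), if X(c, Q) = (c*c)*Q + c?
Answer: 12860787768143/6558338007032220 ≈ 0.0019610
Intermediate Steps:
L = 39759785/120501354 (L = -21301*(-1/20094) - 148866*1/203894 = 1253/1182 - 74433/101947 = 39759785/120501354 ≈ 0.32995)
X(c, Q) = c + Q*c**2 (X(c, Q) = c**2*Q + c = Q*c**2 + c = c + Q*c**2)
(106727 + L)/(466282 + X(284, 669)) = (106727 + 39759785/120501354)/(466282 + 284*(1 + 669*284)) = 12860787768143/(120501354*(466282 + 284*(1 + 189996))) = 12860787768143/(120501354*(466282 + 284*189997)) = 12860787768143/(120501354*(466282 + 53959148)) = (12860787768143/120501354)/54425430 = (12860787768143/120501354)*(1/54425430) = 12860787768143/6558338007032220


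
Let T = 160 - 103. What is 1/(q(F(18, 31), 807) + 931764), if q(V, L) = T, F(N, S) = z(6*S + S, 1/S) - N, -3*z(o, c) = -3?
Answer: 1/931821 ≈ 1.0732e-6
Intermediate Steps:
z(o, c) = 1 (z(o, c) = -⅓*(-3) = 1)
T = 57
F(N, S) = 1 - N
q(V, L) = 57
1/(q(F(18, 31), 807) + 931764) = 1/(57 + 931764) = 1/931821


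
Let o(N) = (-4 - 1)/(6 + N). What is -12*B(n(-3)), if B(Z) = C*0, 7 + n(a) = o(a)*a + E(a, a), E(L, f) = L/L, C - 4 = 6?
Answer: 0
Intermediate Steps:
C = 10 (C = 4 + 6 = 10)
E(L, f) = 1
o(N) = -5/(6 + N)
n(a) = -6 - 5*a/(6 + a) (n(a) = -7 + ((-5/(6 + a))*a + 1) = -7 + (-5*a/(6 + a) + 1) = -7 + (1 - 5*a/(6 + a)) = -6 - 5*a/(6 + a))
B(Z) = 0 (B(Z) = 10*0 = 0)
-12*B(n(-3)) = -12*0 = 0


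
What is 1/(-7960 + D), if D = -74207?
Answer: -1/82167 ≈ -1.2170e-5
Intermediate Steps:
1/(-7960 + D) = 1/(-7960 - 74207) = 1/(-82167) = -1/82167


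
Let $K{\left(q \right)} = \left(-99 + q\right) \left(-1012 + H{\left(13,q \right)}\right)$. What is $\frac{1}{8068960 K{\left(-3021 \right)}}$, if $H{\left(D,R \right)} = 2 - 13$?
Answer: $\frac{1}{25754183769600} \approx 3.8829 \cdot 10^{-14}$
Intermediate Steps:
$H{\left(D,R \right)} = -11$ ($H{\left(D,R \right)} = 2 - 13 = -11$)
$K{\left(q \right)} = 101277 - 1023 q$ ($K{\left(q \right)} = \left(-99 + q\right) \left(-1012 - 11\right) = \left(-99 + q\right) \left(-1023\right) = 101277 - 1023 q$)
$\frac{1}{8068960 K{\left(-3021 \right)}} = \frac{1}{8068960 \left(101277 - -3090483\right)} = \frac{1}{8068960 \left(101277 + 3090483\right)} = \frac{1}{8068960 \cdot 3191760} = \frac{1}{8068960} \cdot \frac{1}{3191760} = \frac{1}{25754183769600}$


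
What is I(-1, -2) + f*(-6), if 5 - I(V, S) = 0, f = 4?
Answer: -19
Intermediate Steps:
I(V, S) = 5 (I(V, S) = 5 - 1*0 = 5 + 0 = 5)
I(-1, -2) + f*(-6) = 5 + 4*(-6) = 5 - 24 = -19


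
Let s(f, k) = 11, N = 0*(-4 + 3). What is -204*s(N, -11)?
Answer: -2244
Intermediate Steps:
N = 0 (N = 0*(-1) = 0)
-204*s(N, -11) = -204*11 = -2244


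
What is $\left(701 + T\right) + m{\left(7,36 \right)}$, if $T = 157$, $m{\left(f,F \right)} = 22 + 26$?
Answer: $906$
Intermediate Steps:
$m{\left(f,F \right)} = 48$
$\left(701 + T\right) + m{\left(7,36 \right)} = \left(701 + 157\right) + 48 = 858 + 48 = 906$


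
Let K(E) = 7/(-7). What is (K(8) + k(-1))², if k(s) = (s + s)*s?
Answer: 1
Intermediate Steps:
K(E) = -1 (K(E) = 7*(-⅐) = -1)
k(s) = 2*s² (k(s) = (2*s)*s = 2*s²)
(K(8) + k(-1))² = (-1 + 2*(-1)²)² = (-1 + 2*1)² = (-1 + 2)² = 1² = 1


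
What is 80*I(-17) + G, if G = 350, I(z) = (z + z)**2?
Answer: 92830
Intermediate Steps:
I(z) = 4*z**2 (I(z) = (2*z)**2 = 4*z**2)
80*I(-17) + G = 80*(4*(-17)**2) + 350 = 80*(4*289) + 350 = 80*1156 + 350 = 92480 + 350 = 92830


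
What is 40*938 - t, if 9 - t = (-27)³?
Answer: 17828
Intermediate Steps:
t = 19692 (t = 9 - 1*(-27)³ = 9 - 1*(-19683) = 9 + 19683 = 19692)
40*938 - t = 40*938 - 1*19692 = 37520 - 19692 = 17828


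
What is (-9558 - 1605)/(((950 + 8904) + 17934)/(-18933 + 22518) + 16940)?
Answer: -40019355/60757688 ≈ -0.65867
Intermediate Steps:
(-9558 - 1605)/(((950 + 8904) + 17934)/(-18933 + 22518) + 16940) = -11163/((9854 + 17934)/3585 + 16940) = -11163/(27788*(1/3585) + 16940) = -11163/(27788/3585 + 16940) = -11163/60757688/3585 = -11163*3585/60757688 = -40019355/60757688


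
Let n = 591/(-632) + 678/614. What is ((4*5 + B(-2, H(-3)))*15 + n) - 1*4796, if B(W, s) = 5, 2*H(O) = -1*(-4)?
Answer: -857747293/194024 ≈ -4420.8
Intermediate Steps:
H(O) = 2 (H(O) = (-1*(-4))/2 = (½)*4 = 2)
n = 32811/194024 (n = 591*(-1/632) + 678*(1/614) = -591/632 + 339/307 = 32811/194024 ≈ 0.16911)
((4*5 + B(-2, H(-3)))*15 + n) - 1*4796 = ((4*5 + 5)*15 + 32811/194024) - 1*4796 = ((20 + 5)*15 + 32811/194024) - 4796 = (25*15 + 32811/194024) - 4796 = (375 + 32811/194024) - 4796 = 72791811/194024 - 4796 = -857747293/194024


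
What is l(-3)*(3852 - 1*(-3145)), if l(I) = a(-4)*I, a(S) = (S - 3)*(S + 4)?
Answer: 0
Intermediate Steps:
a(S) = (-3 + S)*(4 + S)
l(I) = 0 (l(I) = (-12 - 4 + (-4)²)*I = (-12 - 4 + 16)*I = 0*I = 0)
l(-3)*(3852 - 1*(-3145)) = 0*(3852 - 1*(-3145)) = 0*(3852 + 3145) = 0*6997 = 0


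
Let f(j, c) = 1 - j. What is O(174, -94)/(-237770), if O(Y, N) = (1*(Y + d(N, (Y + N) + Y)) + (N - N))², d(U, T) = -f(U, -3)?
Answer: -6241/237770 ≈ -0.026248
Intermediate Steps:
d(U, T) = -1 + U (d(U, T) = -(1 - U) = -1 + U)
O(Y, N) = (-1 + N + Y)² (O(Y, N) = (1*(Y + (-1 + N)) + (N - N))² = (1*(-1 + N + Y) + 0)² = ((-1 + N + Y) + 0)² = (-1 + N + Y)²)
O(174, -94)/(-237770) = (-1 - 94 + 174)²/(-237770) = 79²*(-1/237770) = 6241*(-1/237770) = -6241/237770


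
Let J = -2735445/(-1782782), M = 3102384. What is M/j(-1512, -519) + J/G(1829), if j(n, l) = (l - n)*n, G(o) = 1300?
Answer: -59883580142369/28997555375880 ≈ -2.0651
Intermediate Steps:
j(n, l) = n*(l - n)
J = 2735445/1782782 (J = -2735445*(-1/1782782) = 2735445/1782782 ≈ 1.5344)
M/j(-1512, -519) + J/G(1829) = 3102384/((-1512*(-519 - 1*(-1512)))) + (2735445/1782782)/1300 = 3102384/((-1512*(-519 + 1512))) + (2735445/1782782)*(1/1300) = 3102384/((-1512*993)) + 547089/463523320 = 3102384/(-1501416) + 547089/463523320 = 3102384*(-1/1501416) + 547089/463523320 = -129266/62559 + 547089/463523320 = -59883580142369/28997555375880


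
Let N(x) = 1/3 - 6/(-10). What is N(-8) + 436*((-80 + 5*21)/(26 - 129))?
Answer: -162058/1545 ≈ -104.89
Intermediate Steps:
N(x) = 14/15 (N(x) = 1*(⅓) - 6*(-⅒) = ⅓ + ⅗ = 14/15)
N(-8) + 436*((-80 + 5*21)/(26 - 129)) = 14/15 + 436*((-80 + 5*21)/(26 - 129)) = 14/15 + 436*((-80 + 105)/(-103)) = 14/15 + 436*(25*(-1/103)) = 14/15 + 436*(-25/103) = 14/15 - 10900/103 = -162058/1545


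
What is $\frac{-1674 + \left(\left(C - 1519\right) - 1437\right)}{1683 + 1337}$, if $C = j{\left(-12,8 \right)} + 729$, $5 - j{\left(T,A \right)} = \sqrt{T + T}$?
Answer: $- \frac{974}{755} - \frac{i \sqrt{6}}{1510} \approx -1.2901 - 0.0016222 i$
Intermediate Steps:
$j{\left(T,A \right)} = 5 - \sqrt{2} \sqrt{T}$ ($j{\left(T,A \right)} = 5 - \sqrt{T + T} = 5 - \sqrt{2 T} = 5 - \sqrt{2} \sqrt{T}$)
$C = 734 - 2 i \sqrt{6}$ ($C = \left(5 - \sqrt{2} \sqrt{-12}\right) + 729 = \left(5 - \sqrt{2} \cdot 2 i \sqrt{3}\right) + 729 = \left(5 - 2 i \sqrt{6}\right) + 729 = 734 - 2 i \sqrt{6} \approx 734.0 - 4.899 i$)
$\frac{-1674 + \left(\left(C - 1519\right) - 1437\right)}{1683 + 1337} = \frac{-1674 - \left(2222 + 2 i \sqrt{6}\right)}{1683 + 1337} = \frac{-1674 - \left(2222 + 2 i \sqrt{6}\right)}{3020} = \left(-1674 - \left(2222 + 2 i \sqrt{6}\right)\right) \frac{1}{3020} = \left(-3896 - 2 i \sqrt{6}\right) \frac{1}{3020} = - \frac{974}{755} - \frac{i \sqrt{6}}{1510}$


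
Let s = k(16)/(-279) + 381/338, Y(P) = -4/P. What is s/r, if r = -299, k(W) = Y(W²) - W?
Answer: -3574793/902281536 ≈ -0.0039620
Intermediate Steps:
k(W) = -W - 4/W² (k(W) = -4/W² - W = -W - 4/W²)
s = 3574793/3017664 (s = (-1*16 - 4/16²)/(-279) + 381/338 = (-16 - 4*1/256)*(-1/279) + 381*(1/338) = (-16 - 1/64)*(-1/279) + 381/338 = -1025/64*(-1/279) + 381/338 = 1025/17856 + 381/338 = 3574793/3017664 ≈ 1.1846)
s/r = (3574793/3017664)/(-299) = (3574793/3017664)*(-1/299) = -3574793/902281536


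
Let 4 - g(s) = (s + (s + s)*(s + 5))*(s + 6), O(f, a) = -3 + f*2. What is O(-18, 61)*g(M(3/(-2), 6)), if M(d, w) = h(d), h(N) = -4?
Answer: -1092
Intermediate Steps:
M(d, w) = -4
O(f, a) = -3 + 2*f
g(s) = 4 - (6 + s)*(s + 2*s*(5 + s)) (g(s) = 4 - (s + (s + s)*(s + 5))*(s + 6) = 4 - (s + (2*s)*(5 + s))*(6 + s) = 4 - (s + 2*s*(5 + s))*(6 + s) = 4 - (6 + s)*(s + 2*s*(5 + s)))
O(-18, 61)*g(M(3/(-2), 6)) = (-3 + 2*(-18))*(4 - 66*(-4) - 23*(-4)² - 2*(-4)³) = (-3 - 36)*(4 + 264 - 23*16 - 2*(-64)) = -39*(4 + 264 - 368 + 128) = -39*28 = -1092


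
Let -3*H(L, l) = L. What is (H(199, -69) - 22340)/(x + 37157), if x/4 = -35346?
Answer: 67219/312681 ≈ 0.21498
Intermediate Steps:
x = -141384 (x = 4*(-35346) = -141384)
H(L, l) = -L/3
(H(199, -69) - 22340)/(x + 37157) = (-⅓*199 - 22340)/(-141384 + 37157) = (-199/3 - 22340)/(-104227) = -67219/3*(-1/104227) = 67219/312681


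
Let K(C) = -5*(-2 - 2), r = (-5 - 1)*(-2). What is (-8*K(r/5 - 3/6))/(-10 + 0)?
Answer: 16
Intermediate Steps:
r = 12 (r = -6*(-2) = 12)
K(C) = 20 (K(C) = -5*(-4) = 20)
(-8*K(r/5 - 3/6))/(-10 + 0) = (-8*20)/(-10 + 0) = -160/(-10) = -160*(-⅒) = 16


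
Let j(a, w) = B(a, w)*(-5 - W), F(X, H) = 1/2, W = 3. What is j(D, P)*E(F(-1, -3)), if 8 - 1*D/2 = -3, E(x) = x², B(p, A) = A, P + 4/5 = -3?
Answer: 38/5 ≈ 7.6000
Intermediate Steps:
P = -19/5 (P = -⅘ - 3 = -19/5 ≈ -3.8000)
F(X, H) = ½
D = 22 (D = 16 - 2*(-3) = 16 + 6 = 22)
j(a, w) = -8*w (j(a, w) = w*(-5 - 1*3) = w*(-5 - 3) = w*(-8) = -8*w)
j(D, P)*E(F(-1, -3)) = (-8*(-19/5))*(½)² = (152/5)*(¼) = 38/5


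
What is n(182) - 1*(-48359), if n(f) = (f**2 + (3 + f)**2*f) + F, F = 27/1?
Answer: 6310460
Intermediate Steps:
F = 27 (F = 27*1 = 27)
n(f) = 27 + f**2 + f*(3 + f)**2 (n(f) = (f**2 + (3 + f)**2*f) + 27 = (f**2 + f*(3 + f)**2) + 27 = 27 + f**2 + f*(3 + f)**2)
n(182) - 1*(-48359) = (27 + 182**2 + 182*(3 + 182)**2) - 1*(-48359) = (27 + 33124 + 182*185**2) + 48359 = (27 + 33124 + 182*34225) + 48359 = (27 + 33124 + 6228950) + 48359 = 6262101 + 48359 = 6310460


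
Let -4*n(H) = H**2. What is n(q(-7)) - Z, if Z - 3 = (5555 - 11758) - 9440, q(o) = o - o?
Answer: 15640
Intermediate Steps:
q(o) = 0
n(H) = -H**2/4
Z = -15640 (Z = 3 + ((5555 - 11758) - 9440) = 3 + (-6203 - 9440) = 3 - 15643 = -15640)
n(q(-7)) - Z = -1/4*0**2 - 1*(-15640) = -1/4*0 + 15640 = 0 + 15640 = 15640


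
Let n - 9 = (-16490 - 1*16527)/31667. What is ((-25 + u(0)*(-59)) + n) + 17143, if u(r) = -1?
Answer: 544196045/31667 ≈ 17185.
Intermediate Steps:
n = 251986/31667 (n = 9 + (-16490 - 1*16527)/31667 = 9 + (-16490 - 16527)*(1/31667) = 9 - 33017*1/31667 = 9 - 33017/31667 = 251986/31667 ≈ 7.9574)
((-25 + u(0)*(-59)) + n) + 17143 = ((-25 - 1*(-59)) + 251986/31667) + 17143 = ((-25 + 59) + 251986/31667) + 17143 = (34 + 251986/31667) + 17143 = 1328664/31667 + 17143 = 544196045/31667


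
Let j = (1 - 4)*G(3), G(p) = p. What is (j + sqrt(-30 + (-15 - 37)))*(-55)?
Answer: 495 - 55*I*sqrt(82) ≈ 495.0 - 498.05*I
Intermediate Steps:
j = -9 (j = (1 - 4)*3 = -3*3 = -9)
(j + sqrt(-30 + (-15 - 37)))*(-55) = (-9 + sqrt(-30 + (-15 - 37)))*(-55) = (-9 + sqrt(-30 - 52))*(-55) = (-9 + sqrt(-82))*(-55) = (-9 + I*sqrt(82))*(-55) = 495 - 55*I*sqrt(82)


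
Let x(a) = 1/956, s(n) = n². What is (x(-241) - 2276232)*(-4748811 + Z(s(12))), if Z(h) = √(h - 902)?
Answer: 10333782150756501/956 - 2176077791*I*√758/956 ≈ 1.0809e+13 - 6.2669e+7*I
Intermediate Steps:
x(a) = 1/956
Z(h) = √(-902 + h)
(x(-241) - 2276232)*(-4748811 + Z(s(12))) = (1/956 - 2276232)*(-4748811 + √(-902 + 12²)) = -2176077791*(-4748811 + √(-902 + 144))/956 = -2176077791*(-4748811 + √(-758))/956 = -2176077791*(-4748811 + I*√758)/956 = 10333782150756501/956 - 2176077791*I*√758/956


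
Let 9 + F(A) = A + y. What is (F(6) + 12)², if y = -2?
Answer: 49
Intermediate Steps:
F(A) = -11 + A (F(A) = -9 + (A - 2) = -9 + (-2 + A) = -11 + A)
(F(6) + 12)² = ((-11 + 6) + 12)² = (-5 + 12)² = 7² = 49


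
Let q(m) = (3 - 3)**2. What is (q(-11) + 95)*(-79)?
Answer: -7505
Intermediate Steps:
q(m) = 0 (q(m) = 0**2 = 0)
(q(-11) + 95)*(-79) = (0 + 95)*(-79) = 95*(-79) = -7505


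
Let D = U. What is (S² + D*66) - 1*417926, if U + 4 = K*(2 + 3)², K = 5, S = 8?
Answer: -409876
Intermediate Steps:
U = 121 (U = -4 + 5*(2 + 3)² = -4 + 5*5² = -4 + 5*25 = -4 + 125 = 121)
D = 121
(S² + D*66) - 1*417926 = (8² + 121*66) - 1*417926 = (64 + 7986) - 417926 = 8050 - 417926 = -409876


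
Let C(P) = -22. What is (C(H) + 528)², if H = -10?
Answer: 256036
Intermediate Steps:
(C(H) + 528)² = (-22 + 528)² = 506² = 256036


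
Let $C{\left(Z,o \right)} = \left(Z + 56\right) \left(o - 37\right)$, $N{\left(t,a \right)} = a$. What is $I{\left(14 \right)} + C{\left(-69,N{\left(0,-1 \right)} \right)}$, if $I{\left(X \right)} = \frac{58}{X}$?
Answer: $\frac{3487}{7} \approx 498.14$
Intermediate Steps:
$C{\left(Z,o \right)} = \left(-37 + o\right) \left(56 + Z\right)$ ($C{\left(Z,o \right)} = \left(56 + Z\right) \left(-37 + o\right) = \left(-37 + o\right) \left(56 + Z\right)$)
$I{\left(14 \right)} + C{\left(-69,N{\left(0,-1 \right)} \right)} = \frac{58}{14} - -494 = 58 \cdot \frac{1}{14} + \left(-2072 + 2553 - 56 + 69\right) = \frac{29}{7} + 494 = \frac{3487}{7}$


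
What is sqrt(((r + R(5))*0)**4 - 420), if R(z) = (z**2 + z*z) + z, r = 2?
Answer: 2*I*sqrt(105) ≈ 20.494*I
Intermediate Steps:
R(z) = z + 2*z**2 (R(z) = (z**2 + z**2) + z = 2*z**2 + z = z + 2*z**2)
sqrt(((r + R(5))*0)**4 - 420) = sqrt(((2 + 5*(1 + 2*5))*0)**4 - 420) = sqrt(((2 + 5*(1 + 10))*0)**4 - 420) = sqrt(((2 + 5*11)*0)**4 - 420) = sqrt(((2 + 55)*0)**4 - 420) = sqrt((57*0)**4 - 420) = sqrt(0**4 - 420) = sqrt(0 - 420) = sqrt(-420) = 2*I*sqrt(105)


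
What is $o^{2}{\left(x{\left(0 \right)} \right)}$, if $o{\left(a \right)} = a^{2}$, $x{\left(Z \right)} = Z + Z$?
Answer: $0$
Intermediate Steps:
$x{\left(Z \right)} = 2 Z$
$o^{2}{\left(x{\left(0 \right)} \right)} = \left(\left(2 \cdot 0\right)^{2}\right)^{2} = \left(0^{2}\right)^{2} = 0^{2} = 0$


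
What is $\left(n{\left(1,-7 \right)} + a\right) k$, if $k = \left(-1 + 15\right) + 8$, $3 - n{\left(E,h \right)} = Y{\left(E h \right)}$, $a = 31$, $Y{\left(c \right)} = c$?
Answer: $902$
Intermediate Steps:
$n{\left(E,h \right)} = 3 - E h$
$k = 22$ ($k = 14 + 8 = 22$)
$\left(n{\left(1,-7 \right)} + a\right) k = \left(\left(3 - 1 \left(-7\right)\right) + 31\right) 22 = \left(\left(3 + 7\right) + 31\right) 22 = \left(10 + 31\right) 22 = 41 \cdot 22 = 902$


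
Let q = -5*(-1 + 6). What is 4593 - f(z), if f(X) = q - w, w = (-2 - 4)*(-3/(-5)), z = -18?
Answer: 23072/5 ≈ 4614.4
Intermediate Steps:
q = -25 (q = -5*5 = -25)
w = -18/5 (w = -(-18)*(-1)/5 = -6*⅗ = -18/5 ≈ -3.6000)
f(X) = -107/5 (f(X) = -25 - 1*(-18/5) = -25 + 18/5 = -107/5)
4593 - f(z) = 4593 - 1*(-107/5) = 4593 + 107/5 = 23072/5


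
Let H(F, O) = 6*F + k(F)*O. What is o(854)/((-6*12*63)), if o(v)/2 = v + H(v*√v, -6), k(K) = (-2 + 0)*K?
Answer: -61/162 - 61*√854/9 ≈ -198.45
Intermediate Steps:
k(K) = -2*K
H(F, O) = 6*F - 2*F*O (H(F, O) = 6*F + (-2*F)*O = 6*F - 2*F*O)
o(v) = 2*v + 36*v^(3/2) (o(v) = 2*(v + 2*(v*√v)*(3 - 1*(-6))) = 2*(v + 2*v^(3/2)*(3 + 6)) = 2*(v + 2*v^(3/2)*9) = 2*(v + 18*v^(3/2)) = 2*v + 36*v^(3/2))
o(854)/((-6*12*63)) = (2*854 + 36*854^(3/2))/((-6*12*63)) = (1708 + 36*(854*√854))/((-72*63)) = (1708 + 30744*√854)/(-4536) = (1708 + 30744*√854)*(-1/4536) = -61/162 - 61*√854/9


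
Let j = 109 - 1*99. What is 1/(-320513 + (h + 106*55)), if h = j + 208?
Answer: -1/314465 ≈ -3.1800e-6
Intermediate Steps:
j = 10 (j = 109 - 99 = 10)
h = 218 (h = 10 + 208 = 218)
1/(-320513 + (h + 106*55)) = 1/(-320513 + (218 + 106*55)) = 1/(-320513 + (218 + 5830)) = 1/(-320513 + 6048) = 1/(-314465) = -1/314465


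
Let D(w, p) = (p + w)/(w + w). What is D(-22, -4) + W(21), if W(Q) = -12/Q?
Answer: 3/154 ≈ 0.019481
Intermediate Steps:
D(w, p) = (p + w)/(2*w) (D(w, p) = (p + w)/((2*w)) = (p + w)*(1/(2*w)) = (p + w)/(2*w))
D(-22, -4) + W(21) = (½)*(-4 - 22)/(-22) - 12/21 = (½)*(-1/22)*(-26) - 12*1/21 = 13/22 - 4/7 = 3/154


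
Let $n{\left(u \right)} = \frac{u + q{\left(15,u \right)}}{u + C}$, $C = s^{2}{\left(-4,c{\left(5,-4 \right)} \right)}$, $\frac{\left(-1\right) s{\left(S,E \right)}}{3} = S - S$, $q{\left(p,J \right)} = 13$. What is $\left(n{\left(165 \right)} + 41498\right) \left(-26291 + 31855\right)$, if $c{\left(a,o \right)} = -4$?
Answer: $\frac{38098644272}{165} \approx 2.309 \cdot 10^{8}$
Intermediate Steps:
$s{\left(S,E \right)} = 0$ ($s{\left(S,E \right)} = - 3 \left(S - S\right) = \left(-3\right) 0 = 0$)
$C = 0$ ($C = 0^{2} = 0$)
$n{\left(u \right)} = \frac{13 + u}{u}$ ($n{\left(u \right)} = \frac{u + 13}{u + 0} = \frac{13 + u}{u}$)
$\left(n{\left(165 \right)} + 41498\right) \left(-26291 + 31855\right) = \left(\frac{13 + 165}{165} + 41498\right) \left(-26291 + 31855\right) = \left(\frac{1}{165} \cdot 178 + 41498\right) 5564 = \left(\frac{178}{165} + 41498\right) 5564 = \frac{6847348}{165} \cdot 5564 = \frac{38098644272}{165}$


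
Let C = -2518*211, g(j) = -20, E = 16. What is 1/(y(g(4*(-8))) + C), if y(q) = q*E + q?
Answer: -1/531638 ≈ -1.8810e-6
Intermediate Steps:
y(q) = 17*q (y(q) = q*16 + q = 16*q + q = 17*q)
C = -531298
1/(y(g(4*(-8))) + C) = 1/(17*(-20) - 531298) = 1/(-340 - 531298) = 1/(-531638) = -1/531638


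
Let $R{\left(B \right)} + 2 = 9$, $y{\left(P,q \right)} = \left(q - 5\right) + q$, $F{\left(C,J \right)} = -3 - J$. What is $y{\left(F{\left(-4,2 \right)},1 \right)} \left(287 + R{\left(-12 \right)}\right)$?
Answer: $-882$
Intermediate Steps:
$y{\left(P,q \right)} = -5 + 2 q$ ($y{\left(P,q \right)} = \left(-5 + q\right) + q = -5 + 2 q$)
$R{\left(B \right)} = 7$ ($R{\left(B \right)} = -2 + 9 = 7$)
$y{\left(F{\left(-4,2 \right)},1 \right)} \left(287 + R{\left(-12 \right)}\right) = \left(-5 + 2 \cdot 1\right) \left(287 + 7\right) = \left(-5 + 2\right) 294 = \left(-3\right) 294 = -882$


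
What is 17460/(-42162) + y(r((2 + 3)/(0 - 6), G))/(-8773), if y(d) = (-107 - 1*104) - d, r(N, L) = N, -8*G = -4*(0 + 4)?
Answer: -144315533/369887226 ≈ -0.39016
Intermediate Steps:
G = 2 (G = -(-1)*(0 + 4)/2 = -(-1)*4/2 = -⅛*(-16) = 2)
y(d) = -211 - d (y(d) = (-107 - 104) - d = -211 - d)
17460/(-42162) + y(r((2 + 3)/(0 - 6), G))/(-8773) = 17460/(-42162) + (-211 - (2 + 3)/(0 - 6))/(-8773) = 17460*(-1/42162) + (-211 - 5/(-6))*(-1/8773) = -2910/7027 + (-211 - 5*(-1)/6)*(-1/8773) = -2910/7027 + (-211 - 1*(-⅚))*(-1/8773) = -2910/7027 + (-211 + ⅚)*(-1/8773) = -2910/7027 - 1261/6*(-1/8773) = -2910/7027 + 1261/52638 = -144315533/369887226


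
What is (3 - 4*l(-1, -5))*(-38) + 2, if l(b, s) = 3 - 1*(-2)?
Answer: 648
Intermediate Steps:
l(b, s) = 5 (l(b, s) = 3 + 2 = 5)
(3 - 4*l(-1, -5))*(-38) + 2 = (3 - 4*5)*(-38) + 2 = (3 - 20)*(-38) + 2 = -17*(-38) + 2 = 646 + 2 = 648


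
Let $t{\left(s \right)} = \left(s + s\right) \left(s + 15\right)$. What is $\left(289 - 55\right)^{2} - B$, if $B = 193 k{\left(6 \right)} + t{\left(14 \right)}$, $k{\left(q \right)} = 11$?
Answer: $51821$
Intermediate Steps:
$t{\left(s \right)} = 2 s \left(15 + s\right)$
$B = 2935$ ($B = 193 \cdot 11 + 2 \cdot 14 \left(15 + 14\right) = 2123 + 2 \cdot 14 \cdot 29 = 2123 + 812 = 2935$)
$\left(289 - 55\right)^{2} - B = \left(289 - 55\right)^{2} - 2935 = 234^{2} - 2935 = 54756 - 2935 = 51821$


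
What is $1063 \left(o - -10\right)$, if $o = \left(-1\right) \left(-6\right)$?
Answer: $17008$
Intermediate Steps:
$o = 6$
$1063 \left(o - -10\right) = 1063 \left(6 - -10\right) = 1063 \left(6 + 10\right) = 1063 \cdot 16 = 17008$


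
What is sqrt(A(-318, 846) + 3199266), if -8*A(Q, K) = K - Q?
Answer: sqrt(12796482)/2 ≈ 1788.6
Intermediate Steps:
A(Q, K) = -K/8 + Q/8 (A(Q, K) = -(K - Q)/8 = -K/8 + Q/8)
sqrt(A(-318, 846) + 3199266) = sqrt((-1/8*846 + (1/8)*(-318)) + 3199266) = sqrt((-423/4 - 159/4) + 3199266) = sqrt(-291/2 + 3199266) = sqrt(6398241/2) = sqrt(12796482)/2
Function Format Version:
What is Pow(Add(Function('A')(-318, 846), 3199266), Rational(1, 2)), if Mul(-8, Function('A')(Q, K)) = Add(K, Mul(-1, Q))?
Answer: Mul(Rational(1, 2), Pow(12796482, Rational(1, 2))) ≈ 1788.6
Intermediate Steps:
Function('A')(Q, K) = Add(Mul(Rational(-1, 8), K), Mul(Rational(1, 8), Q)) (Function('A')(Q, K) = Mul(Rational(-1, 8), Add(K, Mul(-1, Q))) = Add(Mul(Rational(-1, 8), K), Mul(Rational(1, 8), Q)))
Pow(Add(Function('A')(-318, 846), 3199266), Rational(1, 2)) = Pow(Add(Add(Mul(Rational(-1, 8), 846), Mul(Rational(1, 8), -318)), 3199266), Rational(1, 2)) = Pow(Add(Add(Rational(-423, 4), Rational(-159, 4)), 3199266), Rational(1, 2)) = Pow(Add(Rational(-291, 2), 3199266), Rational(1, 2)) = Pow(Rational(6398241, 2), Rational(1, 2)) = Mul(Rational(1, 2), Pow(12796482, Rational(1, 2)))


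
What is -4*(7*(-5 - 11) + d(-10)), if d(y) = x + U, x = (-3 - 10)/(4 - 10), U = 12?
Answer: 1174/3 ≈ 391.33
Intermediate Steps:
x = 13/6 (x = -13/(-6) = -13*(-⅙) = 13/6 ≈ 2.1667)
d(y) = 85/6 (d(y) = 13/6 + 12 = 85/6)
-4*(7*(-5 - 11) + d(-10)) = -4*(7*(-5 - 11) + 85/6) = -4*(7*(-16) + 85/6) = -4*(-112 + 85/6) = -4*(-587/6) = 1174/3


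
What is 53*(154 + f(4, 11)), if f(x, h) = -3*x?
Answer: 7526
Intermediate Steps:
53*(154 + f(4, 11)) = 53*(154 - 3*4) = 53*(154 - 12) = 53*142 = 7526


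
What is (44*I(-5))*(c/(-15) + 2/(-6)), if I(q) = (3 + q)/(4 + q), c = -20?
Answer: 88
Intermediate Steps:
I(q) = (3 + q)/(4 + q)
(44*I(-5))*(c/(-15) + 2/(-6)) = (44*((3 - 5)/(4 - 5)))*(-20/(-15) + 2/(-6)) = (44*(-2/(-1)))*(-20*(-1/15) + 2*(-⅙)) = (44*(-1*(-2)))*(4/3 - ⅓) = (44*2)*1 = 88*1 = 88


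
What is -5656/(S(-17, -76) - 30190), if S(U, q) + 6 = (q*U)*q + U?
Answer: 5656/128405 ≈ 0.044048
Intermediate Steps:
S(U, q) = -6 + U + U*q² (S(U, q) = -6 + ((q*U)*q + U) = -6 + ((U*q)*q + U) = -6 + (U*q² + U) = -6 + (U + U*q²) = -6 + U + U*q²)
-5656/(S(-17, -76) - 30190) = -5656/((-6 - 17 - 17*(-76)²) - 30190) = -5656/((-6 - 17 - 17*5776) - 30190) = -5656/((-6 - 17 - 98192) - 30190) = -5656/(-98215 - 30190) = -5656/(-128405) = -5656*(-1/128405) = 5656/128405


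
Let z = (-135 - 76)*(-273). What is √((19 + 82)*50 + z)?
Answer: √62653 ≈ 250.31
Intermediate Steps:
z = 57603 (z = -211*(-273) = 57603)
√((19 + 82)*50 + z) = √((19 + 82)*50 + 57603) = √(101*50 + 57603) = √(5050 + 57603) = √62653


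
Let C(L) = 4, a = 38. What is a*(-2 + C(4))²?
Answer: 152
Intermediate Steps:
a*(-2 + C(4))² = 38*(-2 + 4)² = 38*2² = 38*4 = 152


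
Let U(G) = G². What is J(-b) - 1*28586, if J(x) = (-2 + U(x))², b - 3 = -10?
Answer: -26377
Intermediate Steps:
b = -7 (b = 3 - 10 = -7)
J(x) = (-2 + x²)²
J(-b) - 1*28586 = (-2 + (-1*(-7))²)² - 1*28586 = (-2 + 7²)² - 28586 = (-2 + 49)² - 28586 = 47² - 28586 = 2209 - 28586 = -26377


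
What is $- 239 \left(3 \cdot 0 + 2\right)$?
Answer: $-478$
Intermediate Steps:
$- 239 \left(3 \cdot 0 + 2\right) = - 239 \left(0 + 2\right) = \left(-239\right) 2 = -478$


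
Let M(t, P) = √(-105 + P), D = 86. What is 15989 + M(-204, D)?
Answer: 15989 + I*√19 ≈ 15989.0 + 4.3589*I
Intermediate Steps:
15989 + M(-204, D) = 15989 + √(-105 + 86) = 15989 + √(-19) = 15989 + I*√19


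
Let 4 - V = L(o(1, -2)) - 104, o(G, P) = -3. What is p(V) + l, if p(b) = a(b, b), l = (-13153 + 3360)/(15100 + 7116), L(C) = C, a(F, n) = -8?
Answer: -187521/22216 ≈ -8.4408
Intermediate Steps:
l = -9793/22216 ≈ -0.44081
V = 111 (V = 4 - (-3 - 104) = 4 - 1*(-107) = 4 + 107 = 111)
p(b) = -8
p(V) + l = -8 - 9793/22216 = -187521/22216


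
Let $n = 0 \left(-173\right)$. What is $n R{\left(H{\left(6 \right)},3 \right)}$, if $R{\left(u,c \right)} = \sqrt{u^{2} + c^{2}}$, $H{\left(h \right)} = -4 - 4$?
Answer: $0$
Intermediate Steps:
$H{\left(h \right)} = -8$ ($H{\left(h \right)} = -4 - 4 = -8$)
$n = 0$
$R{\left(u,c \right)} = \sqrt{c^{2} + u^{2}}$
$n R{\left(H{\left(6 \right)},3 \right)} = 0 \sqrt{3^{2} + \left(-8\right)^{2}} = 0 \sqrt{9 + 64} = 0 \sqrt{73} = 0$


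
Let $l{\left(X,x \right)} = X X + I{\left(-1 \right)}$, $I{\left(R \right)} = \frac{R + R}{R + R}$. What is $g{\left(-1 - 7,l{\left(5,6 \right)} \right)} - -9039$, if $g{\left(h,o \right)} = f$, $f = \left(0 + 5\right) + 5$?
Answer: $9049$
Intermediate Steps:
$I{\left(R \right)} = 1$ ($I{\left(R \right)} = \frac{2 R}{2 R} = 2 R \frac{1}{2 R} = 1$)
$l{\left(X,x \right)} = 1 + X^{2}$ ($l{\left(X,x \right)} = X X + 1 = X^{2} + 1 = 1 + X^{2}$)
$f = 10$ ($f = 5 + 5 = 10$)
$g{\left(h,o \right)} = 10$
$g{\left(-1 - 7,l{\left(5,6 \right)} \right)} - -9039 = 10 - -9039 = 10 + 9039 = 9049$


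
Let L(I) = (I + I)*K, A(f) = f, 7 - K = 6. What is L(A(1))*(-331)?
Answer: -662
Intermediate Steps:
K = 1 (K = 7 - 1*6 = 7 - 6 = 1)
L(I) = 2*I (L(I) = (I + I)*1 = (2*I)*1 = 2*I)
L(A(1))*(-331) = (2*1)*(-331) = 2*(-331) = -662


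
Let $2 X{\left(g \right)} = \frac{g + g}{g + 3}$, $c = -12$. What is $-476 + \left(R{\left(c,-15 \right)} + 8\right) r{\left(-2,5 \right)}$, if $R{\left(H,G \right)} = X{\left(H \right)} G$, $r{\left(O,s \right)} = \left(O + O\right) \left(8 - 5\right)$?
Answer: $-332$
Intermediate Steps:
$X{\left(g \right)} = \frac{g}{3 + g}$ ($X{\left(g \right)} = \frac{\left(g + g\right) \frac{1}{g + 3}}{2} = \frac{2 g \frac{1}{3 + g}}{2} = \frac{g}{3 + g}$)
$r{\left(O,s \right)} = 6 O$ ($r{\left(O,s \right)} = 2 O 3 = 6 O$)
$R{\left(H,G \right)} = \frac{G H}{3 + H}$ ($R{\left(H,G \right)} = \frac{H}{3 + H} G = \frac{G H}{3 + H}$)
$-476 + \left(R{\left(c,-15 \right)} + 8\right) r{\left(-2,5 \right)} = -476 + \left(\left(-15\right) \left(-12\right) \frac{1}{3 - 12} + 8\right) 6 \left(-2\right) = -476 + \left(\left(-15\right) \left(-12\right) \frac{1}{-9} + 8\right) \left(-12\right) = -476 + \left(\left(-15\right) \left(-12\right) \left(- \frac{1}{9}\right) + 8\right) \left(-12\right) = -476 + \left(-20 + 8\right) \left(-12\right) = -476 - -144 = -476 + 144 = -332$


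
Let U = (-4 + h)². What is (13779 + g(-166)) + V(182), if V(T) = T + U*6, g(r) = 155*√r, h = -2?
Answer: 14177 + 155*I*√166 ≈ 14177.0 + 1997.0*I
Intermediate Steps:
U = 36 (U = (-4 - 2)² = (-6)² = 36)
V(T) = 216 + T (V(T) = T + 36*6 = T + 216 = 216 + T)
(13779 + g(-166)) + V(182) = (13779 + 155*√(-166)) + (216 + 182) = (13779 + 155*(I*√166)) + 398 = (13779 + 155*I*√166) + 398 = 14177 + 155*I*√166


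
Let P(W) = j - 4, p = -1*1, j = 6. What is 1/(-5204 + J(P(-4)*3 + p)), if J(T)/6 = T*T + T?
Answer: -1/5024 ≈ -0.00019904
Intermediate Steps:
p = -1
P(W) = 2 (P(W) = 6 - 4 = 2)
J(T) = 6*T + 6*T² (J(T) = 6*(T*T + T) = 6*(T² + T) = 6*(T + T²) = 6*T + 6*T²)
1/(-5204 + J(P(-4)*3 + p)) = 1/(-5204 + 6*(2*3 - 1)*(1 + (2*3 - 1))) = 1/(-5204 + 6*(6 - 1)*(1 + (6 - 1))) = 1/(-5204 + 6*5*(1 + 5)) = 1/(-5204 + 6*5*6) = 1/(-5204 + 180) = 1/(-5024) = -1/5024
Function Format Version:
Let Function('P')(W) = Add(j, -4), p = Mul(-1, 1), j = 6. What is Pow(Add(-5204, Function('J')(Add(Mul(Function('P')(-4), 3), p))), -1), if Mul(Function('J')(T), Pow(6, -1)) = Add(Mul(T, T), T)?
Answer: Rational(-1, 5024) ≈ -0.00019904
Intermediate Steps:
p = -1
Function('P')(W) = 2 (Function('P')(W) = Add(6, -4) = 2)
Function('J')(T) = Add(Mul(6, T), Mul(6, Pow(T, 2))) (Function('J')(T) = Mul(6, Add(Mul(T, T), T)) = Mul(6, Add(Pow(T, 2), T)) = Mul(6, Add(T, Pow(T, 2))) = Add(Mul(6, T), Mul(6, Pow(T, 2))))
Pow(Add(-5204, Function('J')(Add(Mul(Function('P')(-4), 3), p))), -1) = Pow(Add(-5204, Mul(6, Add(Mul(2, 3), -1), Add(1, Add(Mul(2, 3), -1)))), -1) = Pow(Add(-5204, Mul(6, Add(6, -1), Add(1, Add(6, -1)))), -1) = Pow(Add(-5204, Mul(6, 5, Add(1, 5))), -1) = Pow(Add(-5204, Mul(6, 5, 6)), -1) = Pow(Add(-5204, 180), -1) = Pow(-5024, -1) = Rational(-1, 5024)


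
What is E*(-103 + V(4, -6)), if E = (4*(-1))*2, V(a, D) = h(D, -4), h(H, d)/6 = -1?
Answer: 872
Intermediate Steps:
h(H, d) = -6 (h(H, d) = 6*(-1) = -6)
V(a, D) = -6
E = -8 (E = -4*2 = -8)
E*(-103 + V(4, -6)) = -8*(-103 - 6) = -8*(-109) = 872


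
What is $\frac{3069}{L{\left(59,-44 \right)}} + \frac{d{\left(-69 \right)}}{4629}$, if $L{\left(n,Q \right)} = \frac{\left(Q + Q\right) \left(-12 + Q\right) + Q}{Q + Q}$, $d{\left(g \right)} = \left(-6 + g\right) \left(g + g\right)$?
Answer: $- \frac{3029328}{57091} \approx -53.061$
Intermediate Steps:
$d{\left(g \right)} = 2 g \left(-6 + g\right)$ ($d{\left(g \right)} = \left(-6 + g\right) 2 g = 2 g \left(-6 + g\right)$)
$L{\left(n,Q \right)} = \frac{Q + 2 Q \left(-12 + Q\right)}{2 Q}$ ($L{\left(n,Q \right)} = \frac{2 Q \left(-12 + Q\right) + Q}{2 Q} = \left(2 Q \left(-12 + Q\right) + Q\right) \frac{1}{2 Q} = \left(Q + 2 Q \left(-12 + Q\right)\right) \frac{1}{2 Q} = \frac{Q + 2 Q \left(-12 + Q\right)}{2 Q}$)
$\frac{3069}{L{\left(59,-44 \right)}} + \frac{d{\left(-69 \right)}}{4629} = \frac{3069}{- \frac{23}{2} - 44} + \frac{2 \left(-69\right) \left(-6 - 69\right)}{4629} = \frac{3069}{- \frac{111}{2}} + 2 \left(-69\right) \left(-75\right) \frac{1}{4629} = 3069 \left(- \frac{2}{111}\right) + 10350 \cdot \frac{1}{4629} = - \frac{2046}{37} + \frac{3450}{1543} = - \frac{3029328}{57091}$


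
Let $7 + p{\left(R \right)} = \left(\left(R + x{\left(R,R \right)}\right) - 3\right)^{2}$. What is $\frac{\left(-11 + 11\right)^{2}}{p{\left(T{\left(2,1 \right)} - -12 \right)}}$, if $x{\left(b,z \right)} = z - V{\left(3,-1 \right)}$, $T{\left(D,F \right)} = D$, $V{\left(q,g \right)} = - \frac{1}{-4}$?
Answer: $0$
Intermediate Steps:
$V{\left(q,g \right)} = \frac{1}{4}$ ($V{\left(q,g \right)} = \left(-1\right) \left(- \frac{1}{4}\right) = \frac{1}{4}$)
$x{\left(b,z \right)} = - \frac{1}{4} + z$ ($x{\left(b,z \right)} = z - \frac{1}{4} = - \frac{1}{4} + z$)
$p{\left(R \right)} = -7 + \left(- \frac{13}{4} + 2 R\right)^{2}$ ($p{\left(R \right)} = -7 + \left(\left(R + \left(- \frac{1}{4} + R\right)\right) - 3\right)^{2} = -7 + \left(\left(- \frac{1}{4} + 2 R\right) - 3\right)^{2} = -7 + \left(- \frac{13}{4} + 2 R\right)^{2}$)
$\frac{\left(-11 + 11\right)^{2}}{p{\left(T{\left(2,1 \right)} - -12 \right)}} = \frac{\left(-11 + 11\right)^{2}}{-7 + \frac{\left(-13 + 8 \left(2 - -12\right)\right)^{2}}{16}} = \frac{0^{2}}{-7 + \frac{\left(-13 + 8 \left(2 + 12\right)\right)^{2}}{16}} = \frac{0}{-7 + \frac{\left(-13 + 8 \cdot 14\right)^{2}}{16}} = \frac{0}{-7 + \frac{\left(-13 + 112\right)^{2}}{16}} = \frac{0}{-7 + \frac{99^{2}}{16}} = \frac{0}{-7 + \frac{1}{16} \cdot 9801} = \frac{0}{-7 + \frac{9801}{16}} = \frac{0}{\frac{9689}{16}} = 0 \cdot \frac{16}{9689} = 0$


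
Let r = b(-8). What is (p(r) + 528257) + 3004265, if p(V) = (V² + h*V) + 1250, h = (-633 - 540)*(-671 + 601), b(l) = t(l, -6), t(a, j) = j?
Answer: 3041148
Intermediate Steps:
b(l) = -6
r = -6
h = 82110 (h = -1173*(-70) = 82110)
p(V) = 1250 + V² + 82110*V (p(V) = (V² + 82110*V) + 1250 = 1250 + V² + 82110*V)
(p(r) + 528257) + 3004265 = ((1250 + (-6)² + 82110*(-6)) + 528257) + 3004265 = ((1250 + 36 - 492660) + 528257) + 3004265 = (-491374 + 528257) + 3004265 = 36883 + 3004265 = 3041148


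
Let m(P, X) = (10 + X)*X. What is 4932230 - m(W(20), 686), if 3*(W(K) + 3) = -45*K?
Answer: 4454774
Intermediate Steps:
W(K) = -3 - 15*K (W(K) = -3 + (-45*K)/3 = -3 - 15*K)
m(P, X) = X*(10 + X)
4932230 - m(W(20), 686) = 4932230 - 686*(10 + 686) = 4932230 - 686*696 = 4932230 - 1*477456 = 4932230 - 477456 = 4454774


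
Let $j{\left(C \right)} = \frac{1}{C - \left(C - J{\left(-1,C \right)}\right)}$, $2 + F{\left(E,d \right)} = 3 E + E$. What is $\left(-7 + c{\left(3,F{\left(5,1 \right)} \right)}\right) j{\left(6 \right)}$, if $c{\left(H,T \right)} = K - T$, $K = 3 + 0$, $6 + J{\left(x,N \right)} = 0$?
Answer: $\frac{11}{3} \approx 3.6667$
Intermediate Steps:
$J{\left(x,N \right)} = -6$ ($J{\left(x,N \right)} = -6 + 0 = -6$)
$K = 3$
$F{\left(E,d \right)} = -2 + 4 E$ ($F{\left(E,d \right)} = -2 + \left(3 E + E\right) = -2 + 4 E$)
$c{\left(H,T \right)} = 3 - T$
$j{\left(C \right)} = - \frac{1}{6}$ ($j{\left(C \right)} = \frac{1}{C - \left(6 + C\right)} = \frac{1}{-6} = - \frac{1}{6}$)
$\left(-7 + c{\left(3,F{\left(5,1 \right)} \right)}\right) j{\left(6 \right)} = \left(-7 + \left(3 - \left(-2 + 4 \cdot 5\right)\right)\right) \left(- \frac{1}{6}\right) = \left(-7 + \left(3 - \left(-2 + 20\right)\right)\right) \left(- \frac{1}{6}\right) = \left(-7 + \left(3 - 18\right)\right) \left(- \frac{1}{6}\right) = \left(-7 - 15\right) \left(- \frac{1}{6}\right) = \left(-22\right) \left(- \frac{1}{6}\right) = \frac{11}{3}$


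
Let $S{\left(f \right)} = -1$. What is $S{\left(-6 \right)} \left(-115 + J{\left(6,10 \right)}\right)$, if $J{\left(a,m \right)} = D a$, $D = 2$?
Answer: $103$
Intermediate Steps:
$J{\left(a,m \right)} = 2 a$
$S{\left(-6 \right)} \left(-115 + J{\left(6,10 \right)}\right) = - (-115 + 2 \cdot 6) = - (-115 + 12) = \left(-1\right) \left(-103\right) = 103$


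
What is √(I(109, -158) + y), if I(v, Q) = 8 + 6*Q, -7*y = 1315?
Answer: I*√55265/7 ≈ 33.584*I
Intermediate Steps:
y = -1315/7 (y = -⅐*1315 = -1315/7 ≈ -187.86)
√(I(109, -158) + y) = √((8 + 6*(-158)) - 1315/7) = √((8 - 948) - 1315/7) = √(-940 - 1315/7) = √(-7895/7) = I*√55265/7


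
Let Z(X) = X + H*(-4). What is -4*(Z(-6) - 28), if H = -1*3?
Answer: 88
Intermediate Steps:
H = -3
Z(X) = 12 + X (Z(X) = X - 3*(-4) = X + 12 = 12 + X)
-4*(Z(-6) - 28) = -4*((12 - 6) - 28) = -4*(6 - 28) = -4*(-22) = 88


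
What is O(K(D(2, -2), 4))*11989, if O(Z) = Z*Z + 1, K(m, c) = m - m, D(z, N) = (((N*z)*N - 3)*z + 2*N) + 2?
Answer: 11989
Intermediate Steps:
D(z, N) = 2 + 2*N + z*(-3 + z*N**2) (D(z, N) = ((z*N**2 - 3)*z + 2*N) + 2 = ((-3 + z*N**2)*z + 2*N) + 2 = (z*(-3 + z*N**2) + 2*N) + 2 = (2*N + z*(-3 + z*N**2)) + 2 = 2 + 2*N + z*(-3 + z*N**2))
K(m, c) = 0
O(Z) = 1 + Z**2 (O(Z) = Z**2 + 1 = 1 + Z**2)
O(K(D(2, -2), 4))*11989 = (1 + 0**2)*11989 = (1 + 0)*11989 = 1*11989 = 11989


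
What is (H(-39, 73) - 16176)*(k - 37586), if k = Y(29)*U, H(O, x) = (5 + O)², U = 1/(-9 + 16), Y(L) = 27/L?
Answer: 114601563620/203 ≈ 5.6454e+8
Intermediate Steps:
U = ⅐ (U = 1/7 = ⅐ ≈ 0.14286)
k = 27/203 (k = (27/29)*(⅐) = 27/203 ≈ 0.13300)
(H(-39, 73) - 16176)*(k - 37586) = ((5 - 39)² - 16176)*(27/203 - 37586) = ((-34)² - 16176)*(-7629931/203) = (1156 - 16176)*(-7629931/203) = -15020*(-7629931/203) = 114601563620/203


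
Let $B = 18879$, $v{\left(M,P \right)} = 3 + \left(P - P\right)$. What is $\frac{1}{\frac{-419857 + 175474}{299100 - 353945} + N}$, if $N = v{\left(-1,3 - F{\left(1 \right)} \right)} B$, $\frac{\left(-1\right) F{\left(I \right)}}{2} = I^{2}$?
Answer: $\frac{54845}{3106500648} \approx 1.7655 \cdot 10^{-5}$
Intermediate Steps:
$F{\left(I \right)} = - 2 I^{2}$
$v{\left(M,P \right)} = 3$ ($v{\left(M,P \right)} = 3 + 0 = 3$)
$N = 56637$ ($N = 3 \cdot 18879 = 56637$)
$\frac{1}{\frac{-419857 + 175474}{299100 - 353945} + N} = \frac{1}{\frac{-419857 + 175474}{299100 - 353945} + 56637} = \frac{1}{- \frac{244383}{-54845} + 56637} = \frac{1}{\left(-244383\right) \left(- \frac{1}{54845}\right) + 56637} = \frac{1}{\frac{244383}{54845} + 56637} = \frac{1}{\frac{3106500648}{54845}} = \frac{54845}{3106500648}$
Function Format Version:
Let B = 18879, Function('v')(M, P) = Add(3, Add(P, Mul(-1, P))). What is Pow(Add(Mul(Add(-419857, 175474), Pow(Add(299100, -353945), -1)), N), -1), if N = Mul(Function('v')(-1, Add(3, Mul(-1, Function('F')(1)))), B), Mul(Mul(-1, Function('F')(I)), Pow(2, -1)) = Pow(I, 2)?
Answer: Rational(54845, 3106500648) ≈ 1.7655e-5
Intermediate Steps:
Function('F')(I) = Mul(-2, Pow(I, 2))
Function('v')(M, P) = 3 (Function('v')(M, P) = Add(3, 0) = 3)
N = 56637 (N = Mul(3, 18879) = 56637)
Pow(Add(Mul(Add(-419857, 175474), Pow(Add(299100, -353945), -1)), N), -1) = Pow(Add(Mul(Add(-419857, 175474), Pow(Add(299100, -353945), -1)), 56637), -1) = Pow(Add(Mul(-244383, Pow(-54845, -1)), 56637), -1) = Pow(Add(Mul(-244383, Rational(-1, 54845)), 56637), -1) = Pow(Add(Rational(244383, 54845), 56637), -1) = Pow(Rational(3106500648, 54845), -1) = Rational(54845, 3106500648)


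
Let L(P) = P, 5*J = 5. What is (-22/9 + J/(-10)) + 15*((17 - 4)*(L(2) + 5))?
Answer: 122621/90 ≈ 1362.5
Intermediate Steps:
J = 1 (J = (1/5)*5 = 1)
(-22/9 + J/(-10)) + 15*((17 - 4)*(L(2) + 5)) = (-22/9 + 1/(-10)) + 15*((17 - 4)*(2 + 5)) = (-22*1/9 + 1*(-1/10)) + 15*(13*7) = (-22/9 - 1/10) + 15*91 = -229/90 + 1365 = 122621/90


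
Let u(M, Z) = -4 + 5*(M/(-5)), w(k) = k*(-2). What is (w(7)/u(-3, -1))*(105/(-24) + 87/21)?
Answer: -13/4 ≈ -3.2500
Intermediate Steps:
w(k) = -2*k
u(M, Z) = -4 - M (u(M, Z) = -4 + 5*(M*(-⅕)) = -4 + 5*(-M/5) = -4 - M)
(w(7)/u(-3, -1))*(105/(-24) + 87/21) = ((-2*7)/(-4 - 1*(-3)))*(105/(-24) + 87/21) = (-14/(-4 + 3))*(105*(-1/24) + 87*(1/21)) = (-14/(-1))*(-35/8 + 29/7) = -14*(-1)*(-13/56) = 14*(-13/56) = -13/4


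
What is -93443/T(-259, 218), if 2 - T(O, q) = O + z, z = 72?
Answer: -13349/27 ≈ -494.41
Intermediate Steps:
T(O, q) = -70 - O (T(O, q) = 2 - (O + 72) = 2 - (72 + O) = 2 + (-72 - O) = -70 - O)
-93443/T(-259, 218) = -93443/(-70 - 1*(-259)) = -93443/(-70 + 259) = -93443/189 = -93443*1/189 = -13349/27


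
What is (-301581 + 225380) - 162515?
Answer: -238716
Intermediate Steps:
(-301581 + 225380) - 162515 = -76201 - 162515 = -238716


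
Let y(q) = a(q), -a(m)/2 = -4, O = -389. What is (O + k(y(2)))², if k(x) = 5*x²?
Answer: 4761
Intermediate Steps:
a(m) = 8 (a(m) = -2*(-4) = 8)
y(q) = 8
(O + k(y(2)))² = (-389 + 5*8²)² = (-389 + 5*64)² = (-389 + 320)² = (-69)² = 4761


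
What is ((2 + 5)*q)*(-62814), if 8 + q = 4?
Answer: 1758792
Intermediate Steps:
q = -4 (q = -8 + 4 = -4)
((2 + 5)*q)*(-62814) = ((2 + 5)*(-4))*(-62814) = (7*(-4))*(-62814) = -28*(-62814) = 1758792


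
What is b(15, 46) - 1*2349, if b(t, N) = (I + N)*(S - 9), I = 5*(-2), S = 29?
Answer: -1629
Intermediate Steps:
I = -10
b(t, N) = -200 + 20*N (b(t, N) = (-10 + N)*(29 - 9) = (-10 + N)*20 = -200 + 20*N)
b(15, 46) - 1*2349 = (-200 + 20*46) - 1*2349 = (-200 + 920) - 2349 = 720 - 2349 = -1629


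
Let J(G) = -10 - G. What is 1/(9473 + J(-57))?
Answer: 1/9520 ≈ 0.00010504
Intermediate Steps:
1/(9473 + J(-57)) = 1/(9473 + (-10 - 1*(-57))) = 1/(9473 + (-10 + 57)) = 1/(9473 + 47) = 1/9520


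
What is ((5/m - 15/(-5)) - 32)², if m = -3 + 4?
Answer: 576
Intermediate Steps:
m = 1
((5/m - 15/(-5)) - 32)² = ((5/1 - 15/(-5)) - 32)² = ((5*1 - 15*(-⅕)) - 32)² = ((5 + 3) - 32)² = (8 - 32)² = (-24)² = 576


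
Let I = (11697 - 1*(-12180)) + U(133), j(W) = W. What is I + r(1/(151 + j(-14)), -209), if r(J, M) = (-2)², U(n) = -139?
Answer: 23742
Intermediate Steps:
I = 23738 (I = (11697 - 1*(-12180)) - 139 = (11697 + 12180) - 139 = 23877 - 139 = 23738)
r(J, M) = 4
I + r(1/(151 + j(-14)), -209) = 23738 + 4 = 23742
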